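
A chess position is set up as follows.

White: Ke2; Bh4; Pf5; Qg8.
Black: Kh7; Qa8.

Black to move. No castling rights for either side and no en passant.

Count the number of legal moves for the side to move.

Black to move; king on h7.
In check: yes, from the white queen on g8.
Legal moves: Kxg8, Kh6, Qxg8.
Count: 3.

3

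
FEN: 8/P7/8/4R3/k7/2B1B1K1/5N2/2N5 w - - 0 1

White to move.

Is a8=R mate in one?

After a8=R: black king on a4; in check: yes, from the white rook on a8.
King squares — a3: attacked by Ra8; b3: attacked by Nc1; b4: attacked by Bc3; a5: attacked by Bc3; b5: attacked by Re5.
Black has no legal moves → checkmate.

yes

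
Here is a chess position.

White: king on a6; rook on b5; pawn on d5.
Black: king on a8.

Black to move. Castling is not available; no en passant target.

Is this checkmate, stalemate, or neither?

Black to move; black king on a8.
In check: no.
King squares — a7: attacked by Ka6; b7: attacked by Rb5; b8: attacked by Rb5.
Legal moves for Black: none.
Not in check and no legal moves → stalemate.

stalemate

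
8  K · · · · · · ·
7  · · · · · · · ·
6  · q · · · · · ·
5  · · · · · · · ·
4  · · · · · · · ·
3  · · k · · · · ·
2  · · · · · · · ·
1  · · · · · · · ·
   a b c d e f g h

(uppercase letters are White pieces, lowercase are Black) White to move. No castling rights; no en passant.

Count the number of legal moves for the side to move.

White to move; king on a8.
In check: no.
Legal moves: none.
Count: 0.

0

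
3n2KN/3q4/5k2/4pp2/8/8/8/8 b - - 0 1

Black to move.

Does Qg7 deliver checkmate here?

yes

After Qg7: white king on g8; in check: yes, from the black queen on g7.
King squares — f7: attacked by Kf6; g7: attacked by Kf6; h7: attacked by Qg7; f8: attacked by Qg7; h8: own knight.
White has no legal moves → checkmate.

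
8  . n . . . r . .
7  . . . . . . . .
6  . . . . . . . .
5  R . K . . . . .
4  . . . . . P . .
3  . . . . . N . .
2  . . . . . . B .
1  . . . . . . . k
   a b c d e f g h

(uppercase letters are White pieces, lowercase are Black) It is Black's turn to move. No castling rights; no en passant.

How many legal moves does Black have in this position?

1

Black to move; king on h1.
In check: yes, from the white bishop on g2.
Legal moves: Kxg2.
Count: 1.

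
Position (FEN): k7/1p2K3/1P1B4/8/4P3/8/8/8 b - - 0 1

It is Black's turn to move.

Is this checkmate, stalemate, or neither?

Black to move; black king on a8.
In check: no.
King squares — a7: attacked by Pb6; b7: own pawn; b8: attacked by Bd6.
Legal moves for Black: none.
Not in check and no legal moves → stalemate.

stalemate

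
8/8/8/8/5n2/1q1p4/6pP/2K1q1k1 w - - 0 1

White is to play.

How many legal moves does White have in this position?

0

White to move; king on c1.
In check: yes, from the black queen on e1.
Legal moves: none.
Count: 0.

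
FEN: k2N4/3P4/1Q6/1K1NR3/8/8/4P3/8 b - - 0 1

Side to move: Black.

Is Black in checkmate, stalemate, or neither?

stalemate

Black to move; black king on a8.
In check: no.
King squares — a7: attacked by Qb6; b7: attacked by Qb6; b8: attacked by Qb6.
Legal moves for Black: none.
Not in check and no legal moves → stalemate.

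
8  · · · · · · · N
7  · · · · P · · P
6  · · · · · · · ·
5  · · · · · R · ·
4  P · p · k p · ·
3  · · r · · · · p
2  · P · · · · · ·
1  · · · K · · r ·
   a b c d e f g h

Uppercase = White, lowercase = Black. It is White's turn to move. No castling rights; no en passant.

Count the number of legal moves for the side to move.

White to move; king on d1.
In check: yes, from the black rook on g1.
Legal moves: Ke2, Kd2.
Count: 2.

2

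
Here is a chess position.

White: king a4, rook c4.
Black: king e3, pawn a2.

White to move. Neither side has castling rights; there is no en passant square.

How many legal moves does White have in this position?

18

White to move; king on a4.
In check: no.
Legal moves: Rc8, Rc7, Rc6, Rc5, Rh4, Rg4, Rf4, Re4+, Rd4, Rb4, Rc3+, Rc2, Rc1, Kb5, Ka5, Kb4, Kb3, Ka3.
Count: 18.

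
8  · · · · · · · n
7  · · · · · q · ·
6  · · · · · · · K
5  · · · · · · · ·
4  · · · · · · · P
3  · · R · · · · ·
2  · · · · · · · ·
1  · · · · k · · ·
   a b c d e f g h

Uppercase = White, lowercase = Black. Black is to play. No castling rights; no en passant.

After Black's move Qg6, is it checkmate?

yes

After Qg6: white king on h6; in check: yes, from the black queen on g6.
King squares — g5: attacked by Qg6; h5: attacked by Qg6; g6: attacked by Nh8; g7: attacked by Qg6; h7: attacked by Qg6.
White has no legal moves → checkmate.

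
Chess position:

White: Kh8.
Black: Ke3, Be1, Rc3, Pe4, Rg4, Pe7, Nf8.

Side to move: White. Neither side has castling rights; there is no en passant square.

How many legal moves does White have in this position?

0

White to move; king on h8.
In check: no.
Legal moves: none.
Count: 0.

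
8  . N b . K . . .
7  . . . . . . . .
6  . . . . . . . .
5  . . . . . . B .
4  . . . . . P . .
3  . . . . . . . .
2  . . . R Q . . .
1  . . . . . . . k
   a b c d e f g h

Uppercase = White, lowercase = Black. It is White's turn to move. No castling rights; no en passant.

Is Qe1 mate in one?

yes

After Qe1: black king on h1; in check: yes, from the white queen on e1.
King squares — g1: attacked by Qe1; g2: attacked by Rd2; h2: attacked by Rd2.
Black has no legal moves → checkmate.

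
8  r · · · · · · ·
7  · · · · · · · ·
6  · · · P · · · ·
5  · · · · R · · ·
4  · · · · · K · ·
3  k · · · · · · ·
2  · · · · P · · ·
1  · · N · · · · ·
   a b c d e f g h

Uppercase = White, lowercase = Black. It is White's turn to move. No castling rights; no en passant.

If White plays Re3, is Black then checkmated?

After Re3: black king on a3; in check: yes, from the white rook on e3.
Black has 3 legal replies: Kb4, Ka4, Kb2.
In check but a legal move exists → not checkmate.

no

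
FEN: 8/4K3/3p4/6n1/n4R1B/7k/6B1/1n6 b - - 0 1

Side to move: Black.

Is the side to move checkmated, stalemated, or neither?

Black to move; black king on h3.
In check: yes, from the white bishop on g2.
King squares — g2: available; h2: available; g3: attacked by Bh4; g4: attacked by Rf4; h4: attacked by Rf4.
Legal moves for Black: Kh2, Kxg2.
Black is in check but has 2 legal moves → neither.

neither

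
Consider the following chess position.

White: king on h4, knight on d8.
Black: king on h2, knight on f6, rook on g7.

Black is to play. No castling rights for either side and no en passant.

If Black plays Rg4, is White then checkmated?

After Rg4: white king on h4; in check: yes, from the black rook on g4.
King squares — g3: attacked by Kh2; h3: attacked by Kh2; g4: attacked by Nf6; g5: attacked by Rg4; h5: attacked by Nf6.
White has no legal moves → checkmate.

yes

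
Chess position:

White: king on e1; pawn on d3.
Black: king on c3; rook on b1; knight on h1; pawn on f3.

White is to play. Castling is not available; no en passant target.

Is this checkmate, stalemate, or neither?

checkmate

White to move; white king on e1.
In check: yes, from the black rook on b1.
King squares — d1: attacked by Rb1; f1: attacked by Rb1; d2: attacked by Kc3; e2: attacked by Pf3; f2: attacked by Nh1.
Legal moves for White: none.
In check with no legal moves → checkmate.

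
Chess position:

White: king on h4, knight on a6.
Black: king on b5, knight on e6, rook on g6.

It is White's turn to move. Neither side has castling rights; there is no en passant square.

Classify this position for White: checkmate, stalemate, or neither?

neither

White to move; white king on h4.
In check: no.
Legal moves for White: Nb8, Nc7+, Nc5, Nb4, Kh5, Kh3.
White has 6 legal moves and is not in check → neither.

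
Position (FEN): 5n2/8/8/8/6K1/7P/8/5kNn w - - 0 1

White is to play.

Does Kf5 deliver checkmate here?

After Kf5: black king on f1; in check: no.
Black is not in check, so this cannot be checkmate.

no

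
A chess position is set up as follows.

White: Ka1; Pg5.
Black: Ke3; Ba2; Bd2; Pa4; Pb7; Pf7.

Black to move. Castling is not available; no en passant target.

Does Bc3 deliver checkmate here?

After Bc3: white king on a1; in check: yes, from the black bishop on c3.
White has 1 legal reply: Kxa2.
In check but a legal move exists → not checkmate.

no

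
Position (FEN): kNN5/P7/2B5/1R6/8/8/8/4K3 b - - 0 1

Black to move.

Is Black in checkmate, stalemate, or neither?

Black to move; black king on a8.
In check: yes, from the white bishop on c6.
King squares — a7: attacked by Nc8; b7: attacked by Rb5; b8: attacked by Rb5.
Legal moves for Black: none.
In check with no legal moves → checkmate.

checkmate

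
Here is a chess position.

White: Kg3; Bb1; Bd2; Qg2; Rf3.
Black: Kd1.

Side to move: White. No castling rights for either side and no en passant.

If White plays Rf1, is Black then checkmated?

After Rf1: black king on d1; in check: yes, from the white rook on f1.
King squares — c1: attacked by Rf1; e1: attacked by Rf1; c2: attacked by Bb1; d2: attacked by Qg2; e2: attacked by Qg2.
Black has no legal moves → checkmate.

yes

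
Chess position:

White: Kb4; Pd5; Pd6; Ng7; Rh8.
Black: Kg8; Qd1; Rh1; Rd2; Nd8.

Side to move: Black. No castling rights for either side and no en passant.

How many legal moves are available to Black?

4

Black to move; king on g8.
In check: yes, from the white rook on h8.
Legal moves: Kxh8, Kxg7, Kf7, Rxh8.
Count: 4.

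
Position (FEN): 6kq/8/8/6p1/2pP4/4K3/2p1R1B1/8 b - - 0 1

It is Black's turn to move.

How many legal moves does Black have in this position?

Black to move; king on g8.
In check: no.
Legal moves: Qh7, Qg7, Qh6, Qf6, Qh5, Qe5+, Qh4, Qxd4+, Qh3+, Qh2, Qh1, Kf8, Kh7, Kg7, Kf7, g4, c3, c1=Q+, c1=R, c1=B+, c1=N.
Count: 21.

21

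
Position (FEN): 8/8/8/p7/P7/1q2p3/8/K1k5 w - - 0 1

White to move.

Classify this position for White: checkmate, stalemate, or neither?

White to move; white king on a1.
In check: no.
King squares — b1: attacked by Kc1; a2: attacked by Qb3; b2: attacked by Kc1.
Legal moves for White: none.
Not in check and no legal moves → stalemate.

stalemate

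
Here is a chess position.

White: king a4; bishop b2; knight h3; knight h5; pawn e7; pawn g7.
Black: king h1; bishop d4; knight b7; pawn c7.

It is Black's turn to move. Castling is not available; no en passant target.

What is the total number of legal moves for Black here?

19

Black to move; king on h1.
In check: no.
Legal moves: Nd8, Nd6, Nc5+, Na5, Bxg7, Ba7, Bf6, Bb6, Be5, Bc5, Be3, Bc3, Bf2, Bxb2, Bg1, Kh2, Kg2, c6, c5.
Count: 19.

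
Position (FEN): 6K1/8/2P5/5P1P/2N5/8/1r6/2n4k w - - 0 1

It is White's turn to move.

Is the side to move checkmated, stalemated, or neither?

neither

White to move; white king on g8.
In check: no.
Legal moves for White: Kh8, Kf8, Kh7, Kg7, Kf7, Nd6, Nb6, Ne5, Na5, Ne3, Na3, Nd2, Nxb2, c7, h6, f6.
White has 16 legal moves and is not in check → neither.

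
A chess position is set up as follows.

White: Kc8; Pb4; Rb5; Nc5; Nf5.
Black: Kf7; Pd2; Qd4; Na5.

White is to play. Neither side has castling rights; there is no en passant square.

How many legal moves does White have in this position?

White to move; king on c8.
In check: no.
Legal moves: Kb8, Kc7, Ng7, Ne7, Nh6+, Nd6+, Nh4, Nxd4, Ng3, Ne3, Nd7, Nb7, Ne6, Na6, Ne4, Na4, Nd3, Nb3, Rb8, Rb7+, Rb6, Rxa5, bxa5.
Count: 23.

23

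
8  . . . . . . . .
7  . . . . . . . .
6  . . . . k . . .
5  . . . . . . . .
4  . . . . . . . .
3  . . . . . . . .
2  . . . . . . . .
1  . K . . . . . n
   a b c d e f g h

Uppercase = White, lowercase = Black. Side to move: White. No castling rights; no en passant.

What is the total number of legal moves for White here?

White to move; king on b1.
In check: no.
Legal moves: Kc2, Kb2, Ka2, Kc1, Ka1.
Count: 5.

5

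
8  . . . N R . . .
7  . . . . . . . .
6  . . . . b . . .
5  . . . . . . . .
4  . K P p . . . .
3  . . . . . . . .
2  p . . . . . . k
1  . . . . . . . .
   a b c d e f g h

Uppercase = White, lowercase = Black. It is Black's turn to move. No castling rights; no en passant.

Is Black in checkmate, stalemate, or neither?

neither

Black to move; black king on h2.
In check: no.
Legal moves for Black include: Bg8, Bc8, Bf7, Bd7, Bf5, Bd5, Bg4, Bxc4, Bh3, Kh3, Kg3, Kg2, Kh1, Kg1, d3, a1=Q, a1=R, a1=B, ... (list truncated; more exist).
Black has legal moves and is not in check → neither.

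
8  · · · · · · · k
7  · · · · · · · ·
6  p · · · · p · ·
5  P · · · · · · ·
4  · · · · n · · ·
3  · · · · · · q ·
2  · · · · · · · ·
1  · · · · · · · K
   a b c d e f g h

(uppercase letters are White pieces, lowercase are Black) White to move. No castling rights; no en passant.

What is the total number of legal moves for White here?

0

White to move; king on h1.
In check: no.
Legal moves: none.
Count: 0.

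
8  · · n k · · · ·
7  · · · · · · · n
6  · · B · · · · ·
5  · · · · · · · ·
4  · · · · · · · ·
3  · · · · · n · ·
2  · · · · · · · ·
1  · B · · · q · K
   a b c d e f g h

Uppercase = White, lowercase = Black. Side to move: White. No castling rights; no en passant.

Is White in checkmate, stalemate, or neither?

checkmate

White to move; white king on h1.
In check: yes, from the black queen on f1.
King squares — g1: attacked by Qf1; g2: attacked by Qf1; h2: attacked by Nf3.
Legal moves for White: none.
In check with no legal moves → checkmate.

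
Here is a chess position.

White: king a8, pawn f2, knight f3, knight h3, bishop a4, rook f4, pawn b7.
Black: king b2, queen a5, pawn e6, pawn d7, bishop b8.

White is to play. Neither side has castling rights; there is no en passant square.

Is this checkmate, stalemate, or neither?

neither

White to move; white king on a8.
In check: yes, from the black queen on a5.
King squares — a7: attacked by Qa5; b7: own pawn; b8: available.
Legal moves for White: Kxb8.
White is in check but has 1 legal move → neither.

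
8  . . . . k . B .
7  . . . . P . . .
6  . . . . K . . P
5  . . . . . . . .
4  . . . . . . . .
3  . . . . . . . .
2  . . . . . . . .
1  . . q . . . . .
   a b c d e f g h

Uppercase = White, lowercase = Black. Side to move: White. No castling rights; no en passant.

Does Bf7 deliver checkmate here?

After Bf7: black king on e8; in check: yes, from the white bishop on f7.
King squares — d7: attacked by Ke6; e7: attacked by Ke6; f7: attacked by Ke6; d8: attacked by Pe7; f8: attacked by Pe7.
Black has no legal moves → checkmate.

yes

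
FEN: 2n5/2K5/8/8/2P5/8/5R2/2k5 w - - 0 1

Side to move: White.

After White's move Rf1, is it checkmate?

After Rf1: black king on c1; in check: yes, from the white rook on f1.
Black has 3 legal replies: Kd2, Kc2, Kb2.
In check but a legal move exists → not checkmate.

no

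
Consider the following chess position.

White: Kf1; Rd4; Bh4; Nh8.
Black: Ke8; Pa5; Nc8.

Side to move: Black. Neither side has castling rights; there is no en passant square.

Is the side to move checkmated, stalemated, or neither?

neither

Black to move; black king on e8.
In check: no.
Legal moves for Black: Kf8, Ne7, Na7, Nd6, Nb6, a4.
Black has 6 legal moves and is not in check → neither.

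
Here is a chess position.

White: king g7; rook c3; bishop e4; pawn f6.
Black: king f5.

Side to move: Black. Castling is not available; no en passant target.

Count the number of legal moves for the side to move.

6

Black to move; king on f5.
In check: yes, from the white bishop on e4.
Legal moves: Ke6, Kg5, Ke5, Kg4, Kf4, Kxe4.
Count: 6.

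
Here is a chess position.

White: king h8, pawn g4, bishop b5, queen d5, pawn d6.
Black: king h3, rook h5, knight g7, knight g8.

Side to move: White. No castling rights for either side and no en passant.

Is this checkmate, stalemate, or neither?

White to move; white king on h8.
In check: yes, from the black rook on h5.
King squares — g7: available; h7: attacked by Rh5; g8: available.
Legal moves for White: Kxg8, Kxg7, Qxh5+, gxh5.
White is in check but has 4 legal moves → neither.

neither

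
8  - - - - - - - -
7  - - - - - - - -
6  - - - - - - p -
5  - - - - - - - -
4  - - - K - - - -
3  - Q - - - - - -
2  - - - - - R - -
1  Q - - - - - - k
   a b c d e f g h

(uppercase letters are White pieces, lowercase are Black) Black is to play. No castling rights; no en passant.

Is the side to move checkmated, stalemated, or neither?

checkmate

Black to move; black king on h1.
In check: yes, from the white queen on a1.
King squares — g1: attacked by Qa1; g2: attacked by Rf2; h2: attacked by Rf2.
Legal moves for Black: none.
In check with no legal moves → checkmate.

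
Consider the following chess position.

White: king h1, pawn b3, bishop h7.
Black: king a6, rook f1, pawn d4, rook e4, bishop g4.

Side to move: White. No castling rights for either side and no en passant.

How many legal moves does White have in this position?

White to move; king on h1.
In check: yes, from the black rook on f1.
Legal moves: Kh2, Kg2.
Count: 2.

2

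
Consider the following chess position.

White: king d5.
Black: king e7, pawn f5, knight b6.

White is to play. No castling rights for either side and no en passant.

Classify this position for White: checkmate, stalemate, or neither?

neither

White to move; white king on d5.
In check: yes, from the black knight on b6.
Legal moves for White: Kc6, Ke5, Kc5, Kd4.
White is in check but has 4 legal moves → neither.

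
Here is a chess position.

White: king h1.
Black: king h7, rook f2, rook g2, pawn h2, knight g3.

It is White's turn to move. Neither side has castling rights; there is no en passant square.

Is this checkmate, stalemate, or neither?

White to move; white king on h1.
In check: yes, from the black knight on g3.
King squares — g1: attacked by Rg2; g2: attacked by Rf2; h2: attacked by Rg2.
Legal moves for White: none.
In check with no legal moves → checkmate.

checkmate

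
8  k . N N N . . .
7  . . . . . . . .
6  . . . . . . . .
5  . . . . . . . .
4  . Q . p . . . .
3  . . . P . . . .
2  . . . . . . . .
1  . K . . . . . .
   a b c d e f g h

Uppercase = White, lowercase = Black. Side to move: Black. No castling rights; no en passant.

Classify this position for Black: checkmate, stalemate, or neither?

Black to move; black king on a8.
In check: no.
King squares — a7: attacked by Nc8; b7: attacked by Qb4; b8: attacked by Qb4.
Legal moves for Black: none.
Not in check and no legal moves → stalemate.

stalemate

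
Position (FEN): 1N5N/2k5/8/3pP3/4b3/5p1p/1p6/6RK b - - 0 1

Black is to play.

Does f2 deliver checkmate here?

no

After f2: white king on h1; in check: yes, from the black bishop on e4.
White has 2 legal replies: Kh2, Rg2.
In check but a legal move exists → not checkmate.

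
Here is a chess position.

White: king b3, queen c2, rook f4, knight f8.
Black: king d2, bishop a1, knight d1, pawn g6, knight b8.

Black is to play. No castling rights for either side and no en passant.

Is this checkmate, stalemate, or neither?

neither

Black to move; black king on d2.
In check: yes, from the white queen on c2.
King squares — c1: attacked by Qc2; d1: own knight; e1: available; c2: attacked by Kb3; e2: attacked by Qc2; c3: attacked by Qc2; d3: attacked by Qc2; e3: available.
Legal moves for Black: Ke3, Ke1.
Black is in check but has 2 legal moves → neither.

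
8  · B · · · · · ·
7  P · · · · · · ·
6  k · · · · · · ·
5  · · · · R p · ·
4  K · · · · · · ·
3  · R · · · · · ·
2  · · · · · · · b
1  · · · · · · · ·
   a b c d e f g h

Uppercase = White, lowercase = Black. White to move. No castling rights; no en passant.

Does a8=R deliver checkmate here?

After a8=R: black king on a6; in check: yes, from the white rook on a8.
King squares — a5: attacked by Ka4; b5: attacked by Rb3; b6: attacked by Rb3; a7: attacked by Ra8; b7: attacked by Rb3.
Black has no legal moves → checkmate.

yes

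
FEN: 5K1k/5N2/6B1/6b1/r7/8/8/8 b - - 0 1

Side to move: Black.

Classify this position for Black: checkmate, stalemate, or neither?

checkmate

Black to move; black king on h8.
In check: yes, from the white knight on f7.
King squares — g7: attacked by Kf8; h7: attacked by Bg6; g8: attacked by Kf8.
Legal moves for Black: none.
In check with no legal moves → checkmate.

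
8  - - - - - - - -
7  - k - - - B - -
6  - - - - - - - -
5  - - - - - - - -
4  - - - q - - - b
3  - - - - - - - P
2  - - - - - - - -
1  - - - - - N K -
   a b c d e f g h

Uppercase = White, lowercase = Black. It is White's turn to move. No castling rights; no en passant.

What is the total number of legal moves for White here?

White to move; king on g1.
In check: yes, from the black queen on d4.
Legal moves: Kh2, Kg2, Kh1, Ne3.
Count: 4.

4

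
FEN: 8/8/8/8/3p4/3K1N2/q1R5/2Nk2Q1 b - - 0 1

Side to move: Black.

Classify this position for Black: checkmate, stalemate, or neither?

checkmate

Black to move; black king on d1.
In check: yes, from the white queen on g1.
King squares — c1: attacked by Qg1; e1: attacked by Qg1; c2: attacked by Kd3; d2: attacked by Rc2; e2: attacked by Nc1.
Legal moves for Black: none.
In check with no legal moves → checkmate.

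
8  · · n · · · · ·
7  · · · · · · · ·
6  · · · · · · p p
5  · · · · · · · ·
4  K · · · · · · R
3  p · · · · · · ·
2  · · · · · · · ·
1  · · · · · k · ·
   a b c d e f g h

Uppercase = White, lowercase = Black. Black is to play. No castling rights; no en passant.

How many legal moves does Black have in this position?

12

Black to move; king on f1.
In check: no.
Legal moves: Ne7, Na7, Nd6, Nb6+, Kg2, Kf2, Ke2, Kg1, Ke1, h5, g5, a2.
Count: 12.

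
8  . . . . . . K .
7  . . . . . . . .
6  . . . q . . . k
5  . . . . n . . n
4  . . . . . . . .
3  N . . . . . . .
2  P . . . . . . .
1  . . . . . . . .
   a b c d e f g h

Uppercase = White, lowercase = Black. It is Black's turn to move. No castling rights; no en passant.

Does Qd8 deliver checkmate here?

yes

After Qd8: white king on g8; in check: yes, from the black queen on d8.
King squares — f7: attacked by Ne5; g7: attacked by Nh5; h7: attacked by Kh6; f8: attacked by Qd8; h8: attacked by Qd8.
White has no legal moves → checkmate.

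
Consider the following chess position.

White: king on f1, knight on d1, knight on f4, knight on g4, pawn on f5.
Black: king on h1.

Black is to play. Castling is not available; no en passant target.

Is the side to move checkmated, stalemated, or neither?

stalemate

Black to move; black king on h1.
In check: no.
King squares — g1: attacked by Kf1; g2: attacked by Kf1; h2: attacked by Ng4.
Legal moves for Black: none.
Not in check and no legal moves → stalemate.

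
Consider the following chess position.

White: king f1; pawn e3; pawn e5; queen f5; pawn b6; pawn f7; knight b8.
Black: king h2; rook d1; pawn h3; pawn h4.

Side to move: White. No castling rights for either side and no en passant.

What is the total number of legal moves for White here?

2

White to move; king on f1.
In check: yes, from the black rook on d1.
Legal moves: Kf2, Ke2.
Count: 2.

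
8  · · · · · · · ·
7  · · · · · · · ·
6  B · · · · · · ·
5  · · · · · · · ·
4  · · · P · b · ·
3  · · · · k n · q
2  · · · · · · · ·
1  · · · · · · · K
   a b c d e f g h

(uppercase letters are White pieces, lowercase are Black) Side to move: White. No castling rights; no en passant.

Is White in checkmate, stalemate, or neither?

checkmate

White to move; white king on h1.
In check: yes, from the black queen on h3.
King squares — g1: attacked by Nf3; g2: attacked by Qh3; h2: attacked by Nf3.
Legal moves for White: none.
In check with no legal moves → checkmate.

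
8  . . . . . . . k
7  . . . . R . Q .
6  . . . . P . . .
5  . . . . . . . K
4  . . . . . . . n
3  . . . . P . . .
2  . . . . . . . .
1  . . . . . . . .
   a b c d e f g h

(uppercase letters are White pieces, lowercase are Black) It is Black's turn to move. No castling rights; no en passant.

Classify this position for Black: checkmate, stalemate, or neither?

checkmate

Black to move; black king on h8.
In check: yes, from the white queen on g7.
King squares — g7: attacked by Re7; h7: attacked by Qg7; g8: attacked by Qg7.
Legal moves for Black: none.
In check with no legal moves → checkmate.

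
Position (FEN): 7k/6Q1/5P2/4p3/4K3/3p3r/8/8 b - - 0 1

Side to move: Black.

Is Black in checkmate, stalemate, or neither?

checkmate

Black to move; black king on h8.
In check: yes, from the white queen on g7.
King squares — g7: attacked by Pf6; h7: attacked by Qg7; g8: attacked by Qg7.
Legal moves for Black: none.
In check with no legal moves → checkmate.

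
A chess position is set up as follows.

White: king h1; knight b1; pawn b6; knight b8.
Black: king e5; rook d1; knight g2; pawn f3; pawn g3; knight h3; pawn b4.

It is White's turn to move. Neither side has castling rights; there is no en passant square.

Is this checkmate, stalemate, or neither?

checkmate

White to move; white king on h1.
In check: yes, from the black rook on d1.
King squares — g1: attacked by Rd1; g2: attacked by Pf3; h2: attacked by Pg3.
Legal moves for White: none.
In check with no legal moves → checkmate.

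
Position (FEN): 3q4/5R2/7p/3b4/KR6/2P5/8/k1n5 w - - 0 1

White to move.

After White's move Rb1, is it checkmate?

After Rb1: black king on a1; in check: yes, from the white rook on b1.
Black has 2 legal replies: Ka2, Kxb1.
In check but a legal move exists → not checkmate.

no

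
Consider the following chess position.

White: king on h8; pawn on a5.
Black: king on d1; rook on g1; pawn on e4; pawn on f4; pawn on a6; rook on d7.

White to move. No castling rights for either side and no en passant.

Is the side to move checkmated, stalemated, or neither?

White to move; white king on h8.
In check: no.
King squares — g7: attacked by Rg1; h7: attacked by Rd7; g8: attacked by Rg1.
Legal moves for White: none.
Not in check and no legal moves → stalemate.

stalemate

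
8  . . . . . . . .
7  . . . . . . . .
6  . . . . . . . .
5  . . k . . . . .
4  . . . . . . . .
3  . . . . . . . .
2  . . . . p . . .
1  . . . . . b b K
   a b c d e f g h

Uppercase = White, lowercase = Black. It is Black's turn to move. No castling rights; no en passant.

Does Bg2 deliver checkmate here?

no

After Bg2: white king on h1; in check: yes, from the black bishop on g2.
White has 2 legal replies: Kxg2, Kxg1.
In check but a legal move exists → not checkmate.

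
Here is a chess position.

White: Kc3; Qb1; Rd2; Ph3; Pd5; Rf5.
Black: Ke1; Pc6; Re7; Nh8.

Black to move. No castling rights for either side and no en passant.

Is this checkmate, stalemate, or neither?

checkmate

Black to move; black king on e1.
In check: yes, from the white queen on b1.
King squares — d1: attacked by Qb1; f1: attacked by Qb1; d2: attacked by Kc3; e2: attacked by Rd2; f2: attacked by Rd2.
Legal moves for Black: none.
In check with no legal moves → checkmate.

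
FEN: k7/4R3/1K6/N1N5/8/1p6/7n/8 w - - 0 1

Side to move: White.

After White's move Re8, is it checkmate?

yes

After Re8: black king on a8; in check: yes, from the white rook on e8.
King squares — a7: attacked by Kb6; b7: attacked by Na5; b8: attacked by Re8.
Black has no legal moves → checkmate.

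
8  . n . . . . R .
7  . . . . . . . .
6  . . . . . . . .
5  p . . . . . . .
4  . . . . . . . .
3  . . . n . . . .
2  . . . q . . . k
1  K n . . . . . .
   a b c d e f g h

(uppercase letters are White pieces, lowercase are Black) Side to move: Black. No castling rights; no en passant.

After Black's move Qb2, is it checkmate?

After Qb2: white king on a1; in check: yes, from the black queen on b2.
King squares — b1: attacked by Qb2; a2: attacked by Qb2; b2: attacked by Nd3.
White has no legal moves → checkmate.

yes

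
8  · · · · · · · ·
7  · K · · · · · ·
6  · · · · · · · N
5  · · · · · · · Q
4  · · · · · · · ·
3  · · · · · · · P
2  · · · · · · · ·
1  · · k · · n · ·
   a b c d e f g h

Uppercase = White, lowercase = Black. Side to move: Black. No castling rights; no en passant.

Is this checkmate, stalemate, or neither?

neither

Black to move; black king on c1.
In check: no.
Legal moves for Black: Ng3, Ne3, Nh2, Nd2, Kd2, Kc2, Kb2, Kb1.
Black has 8 legal moves and is not in check → neither.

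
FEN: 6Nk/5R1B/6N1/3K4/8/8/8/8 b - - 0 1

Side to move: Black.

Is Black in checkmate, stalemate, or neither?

Black to move; black king on h8.
In check: yes, from the white knight on g6.
King squares — g7: attacked by Rf7; h7: attacked by Rf7; g8: attacked by Bh7.
Legal moves for Black: none.
In check with no legal moves → checkmate.

checkmate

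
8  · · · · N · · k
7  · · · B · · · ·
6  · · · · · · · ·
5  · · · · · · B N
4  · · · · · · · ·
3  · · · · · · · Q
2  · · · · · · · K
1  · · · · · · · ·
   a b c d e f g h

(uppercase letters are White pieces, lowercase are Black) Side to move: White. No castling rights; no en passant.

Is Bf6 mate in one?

After Bf6: black king on h8; in check: yes, from the white bishop on f6.
Black has 2 legal replies: Kg8, Kh7.
In check but a legal move exists → not checkmate.

no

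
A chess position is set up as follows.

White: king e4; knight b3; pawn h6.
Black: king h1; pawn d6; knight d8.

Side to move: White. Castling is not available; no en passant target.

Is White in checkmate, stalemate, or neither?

neither

White to move; white king on e4.
In check: no.
Legal moves for White: Kf5, Kd5, Kf4, Kd4, Kf3, Ke3, Kd3, Nc5, Na5, Nd4, Nd2, Nc1, Na1, h7.
White has 14 legal moves and is not in check → neither.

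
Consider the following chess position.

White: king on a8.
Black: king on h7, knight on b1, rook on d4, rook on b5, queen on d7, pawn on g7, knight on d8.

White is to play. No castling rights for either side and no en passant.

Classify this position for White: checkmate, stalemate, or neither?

stalemate

White to move; white king on a8.
In check: no.
King squares — a7: attacked by Qd7; b7: attacked by Rb5; b8: attacked by Rb5.
Legal moves for White: none.
Not in check and no legal moves → stalemate.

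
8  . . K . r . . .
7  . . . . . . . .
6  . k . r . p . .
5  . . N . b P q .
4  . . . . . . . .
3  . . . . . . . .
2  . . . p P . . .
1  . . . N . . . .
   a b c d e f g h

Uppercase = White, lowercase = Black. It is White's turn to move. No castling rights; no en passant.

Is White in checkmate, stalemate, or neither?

White to move; white king on c8.
In check: yes, from the black rook on e8.
King squares — b7: attacked by Kb6; c7: attacked by Kb6; d7: attacked by Rd6; b8: attacked by Re8; d8: attacked by Rd6.
Legal moves for White: none.
In check with no legal moves → checkmate.

checkmate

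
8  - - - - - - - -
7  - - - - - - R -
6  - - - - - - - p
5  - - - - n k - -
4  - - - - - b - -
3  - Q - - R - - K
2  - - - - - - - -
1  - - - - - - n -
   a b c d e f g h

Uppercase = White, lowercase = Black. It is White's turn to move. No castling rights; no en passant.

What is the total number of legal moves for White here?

White to move; king on h3.
In check: yes, from the black knight on g1.
Legal moves: Kh4, Kg2, Rxg1.
Count: 3.

3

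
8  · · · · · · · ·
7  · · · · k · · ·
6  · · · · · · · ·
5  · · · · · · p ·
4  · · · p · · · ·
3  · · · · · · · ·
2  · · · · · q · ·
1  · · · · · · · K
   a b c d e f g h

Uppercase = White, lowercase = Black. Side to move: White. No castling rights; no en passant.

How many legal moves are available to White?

White to move; king on h1.
In check: no.
Legal moves: none.
Count: 0.

0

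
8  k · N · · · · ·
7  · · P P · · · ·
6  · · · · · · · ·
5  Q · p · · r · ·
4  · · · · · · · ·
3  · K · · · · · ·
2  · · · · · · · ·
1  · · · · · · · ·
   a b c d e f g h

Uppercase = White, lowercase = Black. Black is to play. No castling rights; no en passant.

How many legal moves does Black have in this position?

Black to move; king on a8.
In check: yes, from the white queen on a5.
Legal moves: Kb7.
Count: 1.

1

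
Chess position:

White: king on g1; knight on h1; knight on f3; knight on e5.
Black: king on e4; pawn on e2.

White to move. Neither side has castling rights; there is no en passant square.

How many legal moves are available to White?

18

White to move; king on g1.
In check: no.
Legal moves: Nf7, Nd7, Ng6, Nc6, Ng4, Nc4, Nd3, Ng5+, Nh4, Nd4, Nh2, Nd2+, Ne1, Ng3+, Nf2+, Kh2, Kg2, Kf2.
Count: 18.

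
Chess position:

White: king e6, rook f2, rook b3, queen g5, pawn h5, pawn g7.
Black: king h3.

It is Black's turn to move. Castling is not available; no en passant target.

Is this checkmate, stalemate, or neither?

Black to move; black king on h3.
In check: yes, from the white rook on b3.
King squares — g2: attacked by Rf2; h2: attacked by Rf2; g3: attacked by Rb3; g4: attacked by Qg5; h4: attacked by Qg5.
Legal moves for Black: none.
In check with no legal moves → checkmate.

checkmate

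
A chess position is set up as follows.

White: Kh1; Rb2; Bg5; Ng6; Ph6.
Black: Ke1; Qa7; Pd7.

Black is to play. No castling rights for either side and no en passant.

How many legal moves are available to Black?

Black to move; king on e1.
In check: no.
Legal moves: Qb8, Qa8+, Qc7, Qb7+, Qb6, Qa6, Qc5, Qa5, Qd4, Qa4, Qe3, Qa3, Qf2, Qa2, Qg1+, Qa1, Kf1, Kd1, d6, d5.
Count: 20.

20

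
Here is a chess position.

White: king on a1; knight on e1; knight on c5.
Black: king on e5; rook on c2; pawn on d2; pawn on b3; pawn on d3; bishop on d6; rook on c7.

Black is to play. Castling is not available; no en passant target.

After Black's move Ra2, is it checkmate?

After Ra2: white king on a1; in check: yes, from the black rook on a2.
White has 1 legal reply: Kb1.
In check but a legal move exists → not checkmate.

no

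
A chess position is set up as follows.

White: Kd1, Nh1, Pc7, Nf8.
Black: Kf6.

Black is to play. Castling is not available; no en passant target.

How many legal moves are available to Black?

6

Black to move; king on f6.
In check: no.
Legal moves: Kg7, Kf7, Ke7, Kg5, Kf5, Ke5.
Count: 6.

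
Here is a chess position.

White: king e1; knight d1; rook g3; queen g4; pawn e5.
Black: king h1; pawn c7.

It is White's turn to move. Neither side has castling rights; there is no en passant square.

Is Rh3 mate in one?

yes

After Rh3: black king on h1; in check: yes, from the white rook on h3.
King squares — g1: attacked by Qg4; g2: attacked by Qg4; h2: attacked by Rh3.
Black has no legal moves → checkmate.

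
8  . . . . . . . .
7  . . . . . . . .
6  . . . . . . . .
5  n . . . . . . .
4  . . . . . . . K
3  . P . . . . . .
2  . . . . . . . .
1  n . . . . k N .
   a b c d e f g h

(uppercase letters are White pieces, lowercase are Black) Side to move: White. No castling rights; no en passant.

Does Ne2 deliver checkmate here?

no

After Ne2: black king on f1; in check: no.
Black is not in check, so this cannot be checkmate.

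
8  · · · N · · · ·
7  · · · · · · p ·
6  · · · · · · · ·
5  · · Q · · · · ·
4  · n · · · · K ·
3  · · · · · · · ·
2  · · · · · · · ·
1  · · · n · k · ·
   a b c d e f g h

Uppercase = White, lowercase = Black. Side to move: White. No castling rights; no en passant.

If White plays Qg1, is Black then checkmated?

no

After Qg1: black king on f1; in check: yes, from the white queen on g1.
Black has 2 legal replies: Ke2, Kxg1.
In check but a legal move exists → not checkmate.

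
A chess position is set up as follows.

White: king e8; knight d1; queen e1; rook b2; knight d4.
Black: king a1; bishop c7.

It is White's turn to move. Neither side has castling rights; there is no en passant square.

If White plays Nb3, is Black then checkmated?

After Nb3: black king on a1; in check: yes, from the white knight on b3.
King squares — b1: attacked by Rb2; a2: attacked by Rb2; b2: attacked by Nd1.
Black has no legal moves → checkmate.

yes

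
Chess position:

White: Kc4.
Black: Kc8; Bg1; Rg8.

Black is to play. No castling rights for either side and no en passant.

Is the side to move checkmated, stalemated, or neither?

Black to move; black king on c8.
In check: no.
Legal moves for Black include: Rh8, Rf8, Re8, Rd8, Rg7, Rg6, Rg5, Rg4+, Rg3, Rg2, Kd8, Kb8, Kd7, Kc7, Kb7, Ba7, Bb6, Bc5, ... (list truncated; more exist).
Black has legal moves and is not in check → neither.

neither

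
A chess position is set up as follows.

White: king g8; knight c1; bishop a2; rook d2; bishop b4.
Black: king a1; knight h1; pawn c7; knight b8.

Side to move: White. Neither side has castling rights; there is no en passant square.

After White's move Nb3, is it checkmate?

yes

After Nb3: black king on a1; in check: yes, from the white knight on b3.
King squares — b1: attacked by Ba2; a2: attacked by Rd2; b2: attacked by Rd2.
Black has no legal moves → checkmate.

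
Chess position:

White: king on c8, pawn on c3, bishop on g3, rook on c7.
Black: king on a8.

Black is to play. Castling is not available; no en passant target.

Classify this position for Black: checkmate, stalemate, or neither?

Black to move; black king on a8.
In check: no.
King squares — a7: attacked by Rc7; b7: attacked by Rc7; b8: attacked by Kc8.
Legal moves for Black: none.
Not in check and no legal moves → stalemate.

stalemate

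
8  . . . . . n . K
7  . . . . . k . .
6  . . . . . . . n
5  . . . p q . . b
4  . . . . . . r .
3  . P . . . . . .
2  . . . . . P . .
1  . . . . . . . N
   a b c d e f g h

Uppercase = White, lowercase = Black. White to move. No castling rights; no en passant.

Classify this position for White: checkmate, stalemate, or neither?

checkmate

White to move; white king on h8.
In check: yes, from the black queen on e5.
King squares — g7: attacked by Rg4; h7: attacked by Nf8; g8: attacked by Rg4.
Legal moves for White: none.
In check with no legal moves → checkmate.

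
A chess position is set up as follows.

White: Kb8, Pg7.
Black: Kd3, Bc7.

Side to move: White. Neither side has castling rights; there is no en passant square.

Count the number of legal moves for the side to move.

White to move; king on b8.
In check: yes, from the black bishop on c7.
Legal moves: Kc8, Ka8, Kxc7, Kb7, Ka7.
Count: 5.

5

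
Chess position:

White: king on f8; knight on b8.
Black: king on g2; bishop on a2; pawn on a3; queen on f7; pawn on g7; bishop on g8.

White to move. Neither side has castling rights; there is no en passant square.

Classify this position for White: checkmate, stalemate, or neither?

White to move; white king on f8.
In check: yes, from the black queen on f7.
King squares — e7: attacked by Qf7; f7: attacked by Ba2; g7: attacked by Qf7; e8: attacked by Qf7; g8: attacked by Qf7.
Legal moves for White: none.
In check with no legal moves → checkmate.

checkmate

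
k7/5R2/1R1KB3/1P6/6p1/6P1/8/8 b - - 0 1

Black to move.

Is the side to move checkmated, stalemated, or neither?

Black to move; black king on a8.
In check: no.
King squares — a7: attacked by Rf7; b7: attacked by Rb6; b8: attacked by Rb6.
Legal moves for Black: none.
Not in check and no legal moves → stalemate.

stalemate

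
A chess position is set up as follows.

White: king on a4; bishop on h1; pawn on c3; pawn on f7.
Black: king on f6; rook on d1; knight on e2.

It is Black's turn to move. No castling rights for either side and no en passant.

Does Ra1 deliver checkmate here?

After Ra1: white king on a4; in check: yes, from the black rook on a1.
White has 3 legal replies: Kb5, Kb4, Kb3.
In check but a legal move exists → not checkmate.

no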